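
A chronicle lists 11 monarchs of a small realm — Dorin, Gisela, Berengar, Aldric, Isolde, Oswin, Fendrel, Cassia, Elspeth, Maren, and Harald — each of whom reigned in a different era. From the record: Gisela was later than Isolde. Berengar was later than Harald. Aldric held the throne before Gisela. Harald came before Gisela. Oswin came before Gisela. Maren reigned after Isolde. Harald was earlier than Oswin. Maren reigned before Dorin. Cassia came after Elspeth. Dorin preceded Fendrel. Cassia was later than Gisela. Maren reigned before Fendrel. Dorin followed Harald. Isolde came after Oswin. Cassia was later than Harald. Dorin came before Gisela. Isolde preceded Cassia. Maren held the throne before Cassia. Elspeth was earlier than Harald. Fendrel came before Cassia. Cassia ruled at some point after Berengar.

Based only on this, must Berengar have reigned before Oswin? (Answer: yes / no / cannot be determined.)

No chain of stated constraints runs from Berengar to Oswin, and none runs from Oswin to Berengar either.
So the relative order of Berengar and Oswin is not fixed by the given facts.

cannot be determined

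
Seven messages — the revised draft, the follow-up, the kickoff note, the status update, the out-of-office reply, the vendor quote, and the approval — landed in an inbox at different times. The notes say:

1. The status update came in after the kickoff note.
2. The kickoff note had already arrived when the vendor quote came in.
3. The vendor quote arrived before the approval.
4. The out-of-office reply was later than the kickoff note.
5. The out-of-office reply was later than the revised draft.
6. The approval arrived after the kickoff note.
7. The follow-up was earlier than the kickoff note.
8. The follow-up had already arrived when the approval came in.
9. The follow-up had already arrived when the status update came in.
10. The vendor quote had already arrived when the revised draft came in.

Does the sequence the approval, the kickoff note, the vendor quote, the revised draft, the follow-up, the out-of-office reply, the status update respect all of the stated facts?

no

The constraints require the kickoff note before the approval, but in the proposed sequence the approval appears ahead of the kickoff note. That one violation is enough.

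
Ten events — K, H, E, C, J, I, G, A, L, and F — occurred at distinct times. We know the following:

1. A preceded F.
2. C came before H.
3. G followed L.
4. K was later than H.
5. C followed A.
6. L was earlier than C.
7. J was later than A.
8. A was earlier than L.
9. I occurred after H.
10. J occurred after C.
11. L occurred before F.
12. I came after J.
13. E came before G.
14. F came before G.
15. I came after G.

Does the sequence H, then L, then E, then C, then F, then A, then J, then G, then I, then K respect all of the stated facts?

no

The constraints require A before F, but in the proposed sequence F appears ahead of A. That one violation is enough.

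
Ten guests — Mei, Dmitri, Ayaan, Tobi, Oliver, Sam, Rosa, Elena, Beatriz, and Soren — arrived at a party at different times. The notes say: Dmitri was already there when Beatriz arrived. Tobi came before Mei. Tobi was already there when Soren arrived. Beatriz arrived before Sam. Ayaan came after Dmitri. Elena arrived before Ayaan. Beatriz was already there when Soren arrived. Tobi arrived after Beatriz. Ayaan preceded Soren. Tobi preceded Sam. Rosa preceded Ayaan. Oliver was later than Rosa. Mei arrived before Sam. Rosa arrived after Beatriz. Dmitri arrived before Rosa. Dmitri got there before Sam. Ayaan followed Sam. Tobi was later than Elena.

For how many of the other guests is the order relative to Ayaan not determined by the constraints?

1

Forced before Ayaan: Beatriz, Dmitri, Elena, Mei, Rosa, Sam, and Tobi; forced after Ayaan: Soren.
That leaves Oliver with no forced order relative to Ayaan — 1.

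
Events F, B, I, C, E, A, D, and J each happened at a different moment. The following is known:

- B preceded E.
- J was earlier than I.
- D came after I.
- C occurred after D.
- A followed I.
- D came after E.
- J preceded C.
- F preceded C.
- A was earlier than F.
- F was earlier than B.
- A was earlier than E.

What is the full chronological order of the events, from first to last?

The constraints fix every adjacent pair, so only one ordering works:
J → I → A → F → B → E → D → C.

J, I, A, F, B, E, D, C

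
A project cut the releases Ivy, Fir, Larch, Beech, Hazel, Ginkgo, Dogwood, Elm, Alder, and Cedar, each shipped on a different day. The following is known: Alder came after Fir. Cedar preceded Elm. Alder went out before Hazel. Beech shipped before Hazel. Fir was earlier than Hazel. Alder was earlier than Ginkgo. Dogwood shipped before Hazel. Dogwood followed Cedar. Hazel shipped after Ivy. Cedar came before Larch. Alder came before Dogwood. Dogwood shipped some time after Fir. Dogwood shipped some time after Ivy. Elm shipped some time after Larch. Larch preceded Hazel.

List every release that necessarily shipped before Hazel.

Alder, Beech, Cedar, Dogwood, Fir, Ivy, Larch

Directly stated before Hazel: Alder, Beech, Dogwood, Fir, Ivy, and Larch.
Cedar reaches Hazel via Cedar → Larch → Hazel.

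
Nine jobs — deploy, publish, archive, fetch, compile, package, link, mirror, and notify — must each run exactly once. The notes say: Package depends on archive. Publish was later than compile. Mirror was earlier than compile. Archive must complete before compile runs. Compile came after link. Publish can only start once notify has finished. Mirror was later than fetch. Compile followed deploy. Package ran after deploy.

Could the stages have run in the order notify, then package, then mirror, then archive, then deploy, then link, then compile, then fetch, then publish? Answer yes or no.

no

The constraints require fetch before mirror, but in the proposed sequence mirror appears ahead of fetch. That one violation is enough.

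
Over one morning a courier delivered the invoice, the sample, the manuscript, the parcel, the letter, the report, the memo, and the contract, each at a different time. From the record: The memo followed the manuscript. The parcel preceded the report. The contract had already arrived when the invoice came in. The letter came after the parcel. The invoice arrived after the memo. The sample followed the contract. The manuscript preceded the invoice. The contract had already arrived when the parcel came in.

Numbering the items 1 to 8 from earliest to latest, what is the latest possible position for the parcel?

The parcel must come before the letter and the report — 2 items forced after it.
Everything else can be placed before the parcel in some valid order, so the parcel can sit as late as position 8 − 2 = 6.

6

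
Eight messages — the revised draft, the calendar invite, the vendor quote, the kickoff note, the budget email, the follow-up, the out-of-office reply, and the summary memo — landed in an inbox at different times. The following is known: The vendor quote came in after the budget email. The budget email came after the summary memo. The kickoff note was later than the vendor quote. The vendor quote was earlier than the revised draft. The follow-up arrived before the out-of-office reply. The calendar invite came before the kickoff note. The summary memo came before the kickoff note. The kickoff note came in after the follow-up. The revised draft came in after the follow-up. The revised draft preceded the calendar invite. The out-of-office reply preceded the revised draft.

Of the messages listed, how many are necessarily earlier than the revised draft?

5

Directly stated before the revised draft: the follow-up, the out-of-office reply, and the vendor quote.
The budget email reaches the revised draft via the budget email → the vendor quote → the revised draft.
The summary memo reaches the revised draft via the summary memo → the budget email → the vendor quote → the revised draft.
That's the budget email, the follow-up, the out-of-office reply, the summary memo, and the vendor quote — 5 in all.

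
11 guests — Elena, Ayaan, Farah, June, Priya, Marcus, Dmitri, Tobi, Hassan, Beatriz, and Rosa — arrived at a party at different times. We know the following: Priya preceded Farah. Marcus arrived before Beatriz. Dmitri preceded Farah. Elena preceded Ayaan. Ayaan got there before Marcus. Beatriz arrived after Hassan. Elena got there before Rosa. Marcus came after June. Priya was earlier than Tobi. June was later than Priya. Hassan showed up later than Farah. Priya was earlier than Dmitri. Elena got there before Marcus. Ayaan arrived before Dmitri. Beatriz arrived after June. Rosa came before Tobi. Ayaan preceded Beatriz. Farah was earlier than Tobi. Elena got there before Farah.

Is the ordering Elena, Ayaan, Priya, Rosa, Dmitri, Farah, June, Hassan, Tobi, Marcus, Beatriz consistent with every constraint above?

Check each stated constraint against the proposed order — e.g. Ayaan is ahead of Beatriz; Elena is ahead of Marcus. Every pair is in the required order; nothing is violated.

yes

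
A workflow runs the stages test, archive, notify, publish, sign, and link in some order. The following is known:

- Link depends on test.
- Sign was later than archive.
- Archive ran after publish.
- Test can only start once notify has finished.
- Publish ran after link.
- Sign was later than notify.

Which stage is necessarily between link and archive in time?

Tracing the constraints gives link → publish → archive, so publish sits after link and before archive.
No other stage is forced both after link and before archive.

publish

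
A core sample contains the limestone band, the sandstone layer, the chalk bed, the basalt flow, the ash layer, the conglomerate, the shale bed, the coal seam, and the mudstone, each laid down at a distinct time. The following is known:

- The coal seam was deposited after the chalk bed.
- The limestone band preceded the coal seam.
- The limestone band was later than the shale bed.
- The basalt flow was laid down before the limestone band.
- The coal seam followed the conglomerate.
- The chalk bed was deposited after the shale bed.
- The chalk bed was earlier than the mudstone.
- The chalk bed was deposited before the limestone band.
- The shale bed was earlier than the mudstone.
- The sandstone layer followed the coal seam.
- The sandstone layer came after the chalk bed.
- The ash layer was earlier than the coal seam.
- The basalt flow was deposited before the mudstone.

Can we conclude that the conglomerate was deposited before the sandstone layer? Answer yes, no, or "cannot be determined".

yes

Chain the constraints: the conglomerate → the coal seam → the sandstone layer. Each link is directly stated, so the conglomerate comes before the sandstone layer.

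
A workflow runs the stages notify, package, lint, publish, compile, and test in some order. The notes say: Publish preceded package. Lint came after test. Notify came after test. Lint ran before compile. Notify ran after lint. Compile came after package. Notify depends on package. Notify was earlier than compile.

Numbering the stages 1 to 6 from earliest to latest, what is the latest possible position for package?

Package must come before compile and notify — 2 stages forced after it.
Everything else can be placed before package in some valid order, so package can sit as late as position 6 − 2 = 4.

4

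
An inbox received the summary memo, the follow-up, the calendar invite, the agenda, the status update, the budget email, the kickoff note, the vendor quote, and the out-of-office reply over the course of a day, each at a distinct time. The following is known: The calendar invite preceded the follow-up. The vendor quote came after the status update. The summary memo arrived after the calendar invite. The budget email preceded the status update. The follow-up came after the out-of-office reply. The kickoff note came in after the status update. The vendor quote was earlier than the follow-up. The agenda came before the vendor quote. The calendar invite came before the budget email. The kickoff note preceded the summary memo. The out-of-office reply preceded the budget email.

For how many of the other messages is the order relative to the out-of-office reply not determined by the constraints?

2

Forced after the out-of-office reply: the budget email, the follow-up, the kickoff note, the status update, the summary memo, and the vendor quote.
That leaves the agenda and the calendar invite with no forced order relative to the out-of-office reply — 2.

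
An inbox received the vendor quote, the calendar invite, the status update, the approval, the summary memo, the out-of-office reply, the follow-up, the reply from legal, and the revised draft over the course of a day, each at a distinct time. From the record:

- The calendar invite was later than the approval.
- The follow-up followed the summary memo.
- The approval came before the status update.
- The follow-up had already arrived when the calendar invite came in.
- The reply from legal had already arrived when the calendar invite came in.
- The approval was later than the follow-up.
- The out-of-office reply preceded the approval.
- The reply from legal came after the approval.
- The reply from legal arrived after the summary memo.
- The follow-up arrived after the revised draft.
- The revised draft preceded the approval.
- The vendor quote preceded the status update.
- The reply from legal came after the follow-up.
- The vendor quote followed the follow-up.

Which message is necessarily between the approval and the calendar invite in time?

the reply from legal

Tracing the constraints gives the approval → the reply from legal → the calendar invite, so the reply from legal sits after the approval and before the calendar invite.
No other message is forced both after the approval and before the calendar invite.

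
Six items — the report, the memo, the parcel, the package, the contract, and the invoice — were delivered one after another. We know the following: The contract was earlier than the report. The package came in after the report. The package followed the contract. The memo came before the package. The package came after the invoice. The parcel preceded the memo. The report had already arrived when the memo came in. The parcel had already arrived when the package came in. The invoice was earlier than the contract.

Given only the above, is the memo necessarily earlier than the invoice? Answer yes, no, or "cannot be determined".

Tracing the constraints gives the invoice → the contract → the report → the memo, so the invoice must come before the memo.
That means the memo cannot be before the invoice.

no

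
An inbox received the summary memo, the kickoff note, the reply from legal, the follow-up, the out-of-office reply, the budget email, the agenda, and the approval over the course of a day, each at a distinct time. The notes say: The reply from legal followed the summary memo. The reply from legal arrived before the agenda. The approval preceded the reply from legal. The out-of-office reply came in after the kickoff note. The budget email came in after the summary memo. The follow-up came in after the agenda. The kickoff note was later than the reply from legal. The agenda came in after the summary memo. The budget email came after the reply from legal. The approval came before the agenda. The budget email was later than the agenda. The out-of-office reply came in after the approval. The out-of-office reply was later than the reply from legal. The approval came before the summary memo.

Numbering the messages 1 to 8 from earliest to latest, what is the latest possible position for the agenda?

6

The agenda must come before the budget email and the follow-up — 2 messages forced after it.
Everything else can be placed before the agenda in some valid order, so the agenda can sit as late as position 8 − 2 = 6.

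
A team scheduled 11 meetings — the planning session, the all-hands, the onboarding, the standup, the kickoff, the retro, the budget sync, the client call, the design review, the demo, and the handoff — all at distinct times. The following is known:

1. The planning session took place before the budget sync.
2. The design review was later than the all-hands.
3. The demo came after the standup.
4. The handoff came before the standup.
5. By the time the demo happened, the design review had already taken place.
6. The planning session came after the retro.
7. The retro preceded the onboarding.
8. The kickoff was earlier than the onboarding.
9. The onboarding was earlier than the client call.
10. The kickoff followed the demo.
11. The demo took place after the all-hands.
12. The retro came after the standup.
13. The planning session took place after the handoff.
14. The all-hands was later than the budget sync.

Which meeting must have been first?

The handoff has a chain of constraints placing it before every other meeting, so the handoff must be first.

the handoff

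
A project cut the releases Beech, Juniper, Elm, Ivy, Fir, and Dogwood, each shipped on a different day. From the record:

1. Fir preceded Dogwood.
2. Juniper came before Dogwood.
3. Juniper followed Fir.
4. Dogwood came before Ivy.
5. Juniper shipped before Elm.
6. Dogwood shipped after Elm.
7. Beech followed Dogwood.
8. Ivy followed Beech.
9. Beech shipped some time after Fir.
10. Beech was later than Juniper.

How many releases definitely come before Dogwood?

3

Directly stated before Dogwood: Elm, Fir, and Juniper.
That's Elm, Fir, and Juniper — 3 in all.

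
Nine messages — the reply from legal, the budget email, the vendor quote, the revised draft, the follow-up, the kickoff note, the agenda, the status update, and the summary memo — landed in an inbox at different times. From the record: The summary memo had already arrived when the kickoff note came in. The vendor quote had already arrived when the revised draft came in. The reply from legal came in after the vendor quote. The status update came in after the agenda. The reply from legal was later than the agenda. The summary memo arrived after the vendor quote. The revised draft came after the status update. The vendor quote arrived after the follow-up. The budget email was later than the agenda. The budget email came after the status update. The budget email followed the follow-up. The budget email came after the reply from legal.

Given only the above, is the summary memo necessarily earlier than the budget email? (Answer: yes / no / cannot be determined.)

cannot be determined

No chain of stated constraints runs from the summary memo to the budget email, and none runs from the budget email to the summary memo either.
So the relative order of the summary memo and the budget email is not fixed by the given facts.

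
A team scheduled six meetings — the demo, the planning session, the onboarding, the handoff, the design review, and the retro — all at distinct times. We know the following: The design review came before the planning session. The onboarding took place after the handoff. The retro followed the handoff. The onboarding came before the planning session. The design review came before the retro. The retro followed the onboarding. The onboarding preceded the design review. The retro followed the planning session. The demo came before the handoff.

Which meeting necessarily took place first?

The demo has a chain of constraints placing it before every other meeting, so the demo must be first.

the demo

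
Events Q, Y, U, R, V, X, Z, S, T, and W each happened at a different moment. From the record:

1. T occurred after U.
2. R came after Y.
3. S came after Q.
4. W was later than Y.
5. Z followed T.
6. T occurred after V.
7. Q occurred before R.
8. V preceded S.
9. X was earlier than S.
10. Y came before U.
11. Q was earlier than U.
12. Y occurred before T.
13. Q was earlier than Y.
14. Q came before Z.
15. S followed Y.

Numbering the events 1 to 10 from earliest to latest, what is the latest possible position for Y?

Y must come before R, S, T, U, W, and Z — 6 events forced after it.
Everything else can be placed before Y in some valid order, so Y can sit as late as position 10 − 6 = 4.

4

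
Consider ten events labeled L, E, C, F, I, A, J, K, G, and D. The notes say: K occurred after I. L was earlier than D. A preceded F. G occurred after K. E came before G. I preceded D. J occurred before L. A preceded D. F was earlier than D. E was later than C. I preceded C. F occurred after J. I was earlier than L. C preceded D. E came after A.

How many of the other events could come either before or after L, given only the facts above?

6

Forced before L: I and J; forced after L: D.
That leaves A, C, E, F, G, and K with no forced order relative to L — 6.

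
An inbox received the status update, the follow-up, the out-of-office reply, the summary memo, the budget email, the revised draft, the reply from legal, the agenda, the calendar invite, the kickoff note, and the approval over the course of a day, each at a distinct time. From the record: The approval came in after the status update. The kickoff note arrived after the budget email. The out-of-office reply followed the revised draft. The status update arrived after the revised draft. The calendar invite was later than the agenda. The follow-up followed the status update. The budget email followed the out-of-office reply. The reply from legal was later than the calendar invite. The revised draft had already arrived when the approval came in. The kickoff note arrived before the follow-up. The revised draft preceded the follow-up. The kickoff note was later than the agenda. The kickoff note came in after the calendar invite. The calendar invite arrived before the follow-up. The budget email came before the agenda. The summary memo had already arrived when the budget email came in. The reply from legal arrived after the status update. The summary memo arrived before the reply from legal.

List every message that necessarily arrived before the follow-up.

the agenda, the budget email, the calendar invite, the kickoff note, the out-of-office reply, the revised draft, the status update, the summary memo

Directly stated before the follow-up: the calendar invite, the kickoff note, the revised draft, and the status update.
The agenda reaches the follow-up via the agenda → the calendar invite → the follow-up.
The budget email reaches the follow-up via the budget email → the kickoff note → the follow-up.
The out-of-office reply reaches the follow-up via the out-of-office reply → the budget email → the kickoff note → the follow-up.
Likewise the summary memo reaches the follow-up by chaining the stated constraints.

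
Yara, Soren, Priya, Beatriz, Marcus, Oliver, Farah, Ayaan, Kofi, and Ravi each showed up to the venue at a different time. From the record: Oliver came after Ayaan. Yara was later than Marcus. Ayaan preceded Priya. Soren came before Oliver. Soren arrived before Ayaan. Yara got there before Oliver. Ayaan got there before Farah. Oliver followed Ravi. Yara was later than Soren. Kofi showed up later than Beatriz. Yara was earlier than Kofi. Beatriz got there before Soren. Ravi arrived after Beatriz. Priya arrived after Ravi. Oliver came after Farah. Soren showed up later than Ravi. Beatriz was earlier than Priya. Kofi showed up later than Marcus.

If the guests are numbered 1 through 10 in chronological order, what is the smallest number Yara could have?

5

Beatriz, Marcus, Ravi, and Soren must all come before Yara — 4 forced predecessors.
Nothing else is forced ahead of Yara, so their earliest slot is position 4 + 1 = 5.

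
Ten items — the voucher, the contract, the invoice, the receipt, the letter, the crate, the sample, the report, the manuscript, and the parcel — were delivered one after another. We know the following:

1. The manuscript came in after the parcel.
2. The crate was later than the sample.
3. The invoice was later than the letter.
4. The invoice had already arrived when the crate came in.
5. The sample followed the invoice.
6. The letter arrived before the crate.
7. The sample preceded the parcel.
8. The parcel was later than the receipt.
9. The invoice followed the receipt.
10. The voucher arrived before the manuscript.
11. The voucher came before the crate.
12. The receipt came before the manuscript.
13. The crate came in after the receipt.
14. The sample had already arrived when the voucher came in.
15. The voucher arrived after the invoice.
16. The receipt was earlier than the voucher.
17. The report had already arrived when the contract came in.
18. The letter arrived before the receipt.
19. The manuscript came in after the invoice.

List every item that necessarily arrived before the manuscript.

the invoice, the letter, the parcel, the receipt, the sample, the voucher

Directly stated before the manuscript: the invoice, the parcel, the receipt, and the voucher.
The letter reaches the manuscript via the letter → the invoice → the manuscript.
The sample reaches the manuscript via the sample → the voucher → the manuscript.
No chain forces the report (or any of the others) ahead of the manuscript.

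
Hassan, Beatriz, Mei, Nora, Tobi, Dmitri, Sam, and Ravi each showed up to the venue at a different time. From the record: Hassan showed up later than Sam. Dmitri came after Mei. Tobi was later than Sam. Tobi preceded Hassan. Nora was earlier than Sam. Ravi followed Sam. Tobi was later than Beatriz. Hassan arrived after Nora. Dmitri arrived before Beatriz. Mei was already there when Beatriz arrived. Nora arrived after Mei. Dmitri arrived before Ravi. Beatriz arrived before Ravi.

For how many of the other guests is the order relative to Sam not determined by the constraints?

Forced before Sam: Mei and Nora; forced after Sam: Hassan, Ravi, and Tobi.
That leaves Beatriz and Dmitri with no forced order relative to Sam — 2.

2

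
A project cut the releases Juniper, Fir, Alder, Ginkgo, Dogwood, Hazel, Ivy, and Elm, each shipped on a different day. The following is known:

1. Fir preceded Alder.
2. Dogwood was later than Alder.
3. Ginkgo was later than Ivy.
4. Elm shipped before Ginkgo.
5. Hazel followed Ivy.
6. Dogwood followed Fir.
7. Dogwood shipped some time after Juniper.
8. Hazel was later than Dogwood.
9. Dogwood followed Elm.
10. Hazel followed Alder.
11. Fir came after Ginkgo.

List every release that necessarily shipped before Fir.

Elm, Ginkgo, Ivy

Directly stated before Fir: Ginkgo.
Elm reaches Fir via Elm → Ginkgo → Fir.
Ivy reaches Fir via Ivy → Ginkgo → Fir.
No chain forces Juniper (or any of the others) ahead of Fir.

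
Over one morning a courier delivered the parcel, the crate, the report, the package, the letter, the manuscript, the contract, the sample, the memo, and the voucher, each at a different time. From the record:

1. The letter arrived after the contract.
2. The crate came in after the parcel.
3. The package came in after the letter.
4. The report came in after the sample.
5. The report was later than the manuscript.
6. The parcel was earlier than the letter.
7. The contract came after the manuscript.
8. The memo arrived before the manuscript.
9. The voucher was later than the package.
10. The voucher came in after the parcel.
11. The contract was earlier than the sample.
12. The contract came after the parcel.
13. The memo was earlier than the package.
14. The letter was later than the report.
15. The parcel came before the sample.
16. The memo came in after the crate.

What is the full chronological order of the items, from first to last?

The constraints fix every adjacent pair, so only one ordering works:
the parcel → the crate → the memo → the manuscript → the contract → the sample → the report → the letter → the package → the voucher.

the parcel, the crate, the memo, the manuscript, the contract, the sample, the report, the letter, the package, the voucher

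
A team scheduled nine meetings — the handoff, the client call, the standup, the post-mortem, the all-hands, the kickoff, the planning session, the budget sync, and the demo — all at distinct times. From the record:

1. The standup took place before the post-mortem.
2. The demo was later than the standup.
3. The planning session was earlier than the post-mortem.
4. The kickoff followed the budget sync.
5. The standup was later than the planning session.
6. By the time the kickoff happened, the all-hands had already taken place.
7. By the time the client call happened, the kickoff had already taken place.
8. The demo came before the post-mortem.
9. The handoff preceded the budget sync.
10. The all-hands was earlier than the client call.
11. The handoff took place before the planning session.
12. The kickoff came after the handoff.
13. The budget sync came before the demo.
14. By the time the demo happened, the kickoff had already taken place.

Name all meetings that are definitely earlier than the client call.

Directly stated before the client call: the all-hands and the kickoff.
The budget sync reaches the client call via the budget sync → the kickoff → the client call.
The handoff reaches the client call via the handoff → the kickoff → the client call.
No chain forces the demo (or any of the others) ahead of the client call.

the all-hands, the budget sync, the handoff, the kickoff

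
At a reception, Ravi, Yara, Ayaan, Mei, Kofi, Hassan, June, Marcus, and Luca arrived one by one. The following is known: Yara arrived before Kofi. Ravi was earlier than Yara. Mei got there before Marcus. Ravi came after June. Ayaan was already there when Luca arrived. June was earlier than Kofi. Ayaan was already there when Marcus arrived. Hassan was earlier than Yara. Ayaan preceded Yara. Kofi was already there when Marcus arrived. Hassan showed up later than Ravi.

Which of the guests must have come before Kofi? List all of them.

Directly stated before Kofi: June and Yara.
Ayaan reaches Kofi via Ayaan → Yara → Kofi.
Hassan reaches Kofi via Hassan → Yara → Kofi.
Ravi reaches Kofi via Ravi → Yara → Kofi.
No chain forces Luca (or any of the others) ahead of Kofi.

Ayaan, Hassan, June, Ravi, Yara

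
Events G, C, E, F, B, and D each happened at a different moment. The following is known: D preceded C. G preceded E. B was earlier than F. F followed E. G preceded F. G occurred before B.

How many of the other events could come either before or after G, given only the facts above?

Forced after G: B, E, and F.
That leaves C and D with no forced order relative to G — 2.

2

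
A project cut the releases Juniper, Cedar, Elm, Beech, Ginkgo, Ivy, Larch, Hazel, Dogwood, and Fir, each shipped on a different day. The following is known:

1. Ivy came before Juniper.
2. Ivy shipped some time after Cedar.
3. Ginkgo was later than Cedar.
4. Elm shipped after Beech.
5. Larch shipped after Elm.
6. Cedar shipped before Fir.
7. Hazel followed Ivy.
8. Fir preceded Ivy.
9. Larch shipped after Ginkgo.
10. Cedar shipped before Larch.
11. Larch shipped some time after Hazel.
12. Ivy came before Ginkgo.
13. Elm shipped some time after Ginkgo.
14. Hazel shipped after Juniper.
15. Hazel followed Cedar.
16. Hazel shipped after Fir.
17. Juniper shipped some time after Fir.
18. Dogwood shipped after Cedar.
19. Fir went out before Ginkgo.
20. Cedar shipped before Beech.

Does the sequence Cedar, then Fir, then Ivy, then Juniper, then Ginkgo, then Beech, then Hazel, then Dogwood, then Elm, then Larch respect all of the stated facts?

yes

Check each stated constraint against the proposed order — e.g. Cedar is ahead of Dogwood; Cedar is ahead of Larch. Every pair is in the required order; nothing is violated.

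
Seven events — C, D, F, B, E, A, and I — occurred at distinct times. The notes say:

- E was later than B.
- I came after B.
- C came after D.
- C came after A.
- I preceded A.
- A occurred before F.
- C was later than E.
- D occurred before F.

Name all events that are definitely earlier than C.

A, B, D, E, I

Directly stated before C: A, D, and E.
B reaches C via B → E → C.
I reaches C via I → A → C.
No chain forces F ahead of C.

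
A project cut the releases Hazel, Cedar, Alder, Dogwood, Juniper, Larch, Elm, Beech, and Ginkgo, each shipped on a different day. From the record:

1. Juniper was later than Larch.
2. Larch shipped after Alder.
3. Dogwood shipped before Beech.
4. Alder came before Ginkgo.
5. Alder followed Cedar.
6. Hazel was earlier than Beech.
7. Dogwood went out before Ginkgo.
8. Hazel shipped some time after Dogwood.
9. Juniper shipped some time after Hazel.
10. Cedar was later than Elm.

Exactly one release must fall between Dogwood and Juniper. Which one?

Hazel

Tracing the constraints gives Dogwood → Hazel → Juniper, so Hazel sits after Dogwood and before Juniper.
No other release is forced both after Dogwood and before Juniper.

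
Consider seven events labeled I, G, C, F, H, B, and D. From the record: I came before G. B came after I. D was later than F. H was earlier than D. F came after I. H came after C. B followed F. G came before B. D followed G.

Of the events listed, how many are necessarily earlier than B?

3

Directly stated before B: F, G, and I.
That's F, G, and I — 3 in all.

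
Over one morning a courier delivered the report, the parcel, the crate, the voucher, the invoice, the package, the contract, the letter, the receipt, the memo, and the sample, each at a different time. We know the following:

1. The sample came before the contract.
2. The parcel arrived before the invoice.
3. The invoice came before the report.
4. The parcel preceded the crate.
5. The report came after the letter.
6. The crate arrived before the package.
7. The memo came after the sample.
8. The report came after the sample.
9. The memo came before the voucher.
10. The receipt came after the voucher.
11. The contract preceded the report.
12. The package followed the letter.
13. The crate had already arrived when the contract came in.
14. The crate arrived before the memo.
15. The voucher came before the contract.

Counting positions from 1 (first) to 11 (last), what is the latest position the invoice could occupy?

10

The invoice must come before the report — 1 item forced after it.
Everything else can be placed before the invoice in some valid order, so the invoice can sit as late as position 11 − 1 = 10.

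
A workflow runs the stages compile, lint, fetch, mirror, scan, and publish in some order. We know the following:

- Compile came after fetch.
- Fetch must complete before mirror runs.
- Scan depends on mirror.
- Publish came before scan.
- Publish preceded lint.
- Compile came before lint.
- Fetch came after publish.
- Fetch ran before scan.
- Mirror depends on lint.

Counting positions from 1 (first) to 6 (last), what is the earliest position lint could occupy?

Compile, fetch, and publish must all come before lint — 3 forced predecessors.
Nothing else is forced ahead of lint, so its earliest slot is position 3 + 1 = 4.

4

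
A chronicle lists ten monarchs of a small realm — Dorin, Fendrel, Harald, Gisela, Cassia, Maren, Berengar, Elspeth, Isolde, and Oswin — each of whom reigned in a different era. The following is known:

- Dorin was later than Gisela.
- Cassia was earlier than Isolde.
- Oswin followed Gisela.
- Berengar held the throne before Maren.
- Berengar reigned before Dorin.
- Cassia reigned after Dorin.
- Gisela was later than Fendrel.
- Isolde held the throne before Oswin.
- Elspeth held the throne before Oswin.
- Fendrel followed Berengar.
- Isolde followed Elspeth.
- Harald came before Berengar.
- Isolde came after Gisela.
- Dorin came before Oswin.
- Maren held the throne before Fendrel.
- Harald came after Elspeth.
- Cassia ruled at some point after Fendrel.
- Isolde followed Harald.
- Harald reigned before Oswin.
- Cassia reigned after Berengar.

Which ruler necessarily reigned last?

Every other ruler has a chain of constraints placing them before Oswin, so Oswin is last.

Oswin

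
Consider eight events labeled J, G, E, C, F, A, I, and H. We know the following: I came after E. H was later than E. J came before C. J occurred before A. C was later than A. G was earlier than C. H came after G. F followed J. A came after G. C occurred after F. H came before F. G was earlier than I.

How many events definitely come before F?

4

Directly stated before F: H and J.
E reaches F via E → H → F.
G reaches F via G → H → F.
No chain forces A (or any of the others) ahead of F.
That's E, G, H, and J — 4 in all.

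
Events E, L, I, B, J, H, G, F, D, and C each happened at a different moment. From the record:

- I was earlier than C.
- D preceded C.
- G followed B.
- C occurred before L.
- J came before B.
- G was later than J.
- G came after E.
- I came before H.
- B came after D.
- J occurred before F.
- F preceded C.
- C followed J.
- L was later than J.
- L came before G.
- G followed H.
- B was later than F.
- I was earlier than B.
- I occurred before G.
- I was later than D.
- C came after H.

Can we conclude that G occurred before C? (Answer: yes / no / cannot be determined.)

no

Tracing the constraints gives C → L → G, so C must come before G.
That means G cannot be before C.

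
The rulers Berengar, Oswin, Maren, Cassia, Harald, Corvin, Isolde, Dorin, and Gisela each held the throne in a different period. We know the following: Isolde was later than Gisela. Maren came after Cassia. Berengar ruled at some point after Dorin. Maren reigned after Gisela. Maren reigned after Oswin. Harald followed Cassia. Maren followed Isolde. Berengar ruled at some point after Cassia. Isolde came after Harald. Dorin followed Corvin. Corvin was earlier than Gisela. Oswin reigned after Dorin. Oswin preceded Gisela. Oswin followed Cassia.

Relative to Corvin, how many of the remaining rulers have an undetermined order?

Forced after Corvin: Berengar, Dorin, Gisela, Isolde, Maren, and Oswin.
That leaves Cassia and Harald with no forced order relative to Corvin — 2.

2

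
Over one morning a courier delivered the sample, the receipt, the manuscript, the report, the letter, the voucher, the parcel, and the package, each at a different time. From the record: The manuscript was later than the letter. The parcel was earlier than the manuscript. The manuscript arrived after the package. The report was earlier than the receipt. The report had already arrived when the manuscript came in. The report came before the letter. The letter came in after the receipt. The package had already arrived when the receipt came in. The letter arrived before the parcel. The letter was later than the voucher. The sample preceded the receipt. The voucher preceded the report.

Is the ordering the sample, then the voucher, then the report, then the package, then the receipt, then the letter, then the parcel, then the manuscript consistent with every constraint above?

yes

Check each stated constraint against the proposed order — e.g. the sample is ahead of the receipt; the report is ahead of the manuscript. Every pair is in the required order; nothing is violated.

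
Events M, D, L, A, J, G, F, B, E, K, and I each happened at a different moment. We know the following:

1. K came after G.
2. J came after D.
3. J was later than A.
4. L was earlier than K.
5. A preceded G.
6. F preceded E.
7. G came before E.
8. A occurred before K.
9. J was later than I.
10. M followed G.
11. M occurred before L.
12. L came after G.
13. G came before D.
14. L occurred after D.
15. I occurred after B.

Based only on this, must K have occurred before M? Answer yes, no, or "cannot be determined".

Tracing the constraints gives M → L → K, so M must come before K.
That means K cannot be before M.

no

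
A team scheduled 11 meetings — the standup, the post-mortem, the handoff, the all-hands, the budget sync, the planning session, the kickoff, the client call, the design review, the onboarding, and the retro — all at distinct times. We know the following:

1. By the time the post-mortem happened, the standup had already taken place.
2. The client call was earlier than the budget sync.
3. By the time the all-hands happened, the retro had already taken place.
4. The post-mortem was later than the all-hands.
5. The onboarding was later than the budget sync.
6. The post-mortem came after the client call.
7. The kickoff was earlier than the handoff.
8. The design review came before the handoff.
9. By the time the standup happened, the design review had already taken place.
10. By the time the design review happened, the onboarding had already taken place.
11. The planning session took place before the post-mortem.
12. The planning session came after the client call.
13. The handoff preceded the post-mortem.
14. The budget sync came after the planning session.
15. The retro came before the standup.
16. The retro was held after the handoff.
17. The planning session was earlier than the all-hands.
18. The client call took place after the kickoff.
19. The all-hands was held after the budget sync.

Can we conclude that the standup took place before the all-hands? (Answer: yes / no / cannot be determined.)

No chain of stated constraints runs from the standup to the all-hands, and none runs from the all-hands to the standup either.
So the relative order of the standup and the all-hands is not fixed by the given facts.

cannot be determined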